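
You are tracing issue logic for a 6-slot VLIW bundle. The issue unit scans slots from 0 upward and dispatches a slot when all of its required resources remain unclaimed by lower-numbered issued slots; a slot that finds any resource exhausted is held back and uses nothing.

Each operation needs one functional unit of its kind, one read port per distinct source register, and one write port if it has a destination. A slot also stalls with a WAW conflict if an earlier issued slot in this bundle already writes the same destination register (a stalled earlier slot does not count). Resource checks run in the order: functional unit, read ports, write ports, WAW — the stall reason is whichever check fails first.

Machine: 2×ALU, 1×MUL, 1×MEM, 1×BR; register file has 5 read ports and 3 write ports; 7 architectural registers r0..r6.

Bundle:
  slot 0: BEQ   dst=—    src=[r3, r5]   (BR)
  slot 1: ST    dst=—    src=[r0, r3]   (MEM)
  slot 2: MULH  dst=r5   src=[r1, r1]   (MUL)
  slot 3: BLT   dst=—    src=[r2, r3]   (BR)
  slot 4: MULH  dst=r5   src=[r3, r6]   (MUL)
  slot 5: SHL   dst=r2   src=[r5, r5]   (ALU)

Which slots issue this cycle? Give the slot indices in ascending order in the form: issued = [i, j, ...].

#0 BR src=r3,r5 dispatched  <A:2 Mu:1 Ld:1 B:0 rd:3 wr:3>
#1 MEM src=r0,r3 dispatched  <A:2 Mu:1 Ld:0 B:0 rd:1 wr:3>
#2 MUL src=r1,r1 dispatched  <A:2 Mu:0 Ld:0 B:0 rd:0 wr:2>
#3 BR src=r2,r3 held:FU  <A:2 Mu:0 Ld:0 B:0 rd:0 wr:2>
#4 MUL src=r3,r6 held:FU  <A:2 Mu:0 Ld:0 B:0 rd:0 wr:2>
#5 ALU src=r5,r5 held:RD_PORT  <A:2 Mu:0 Ld:0 B:0 rd:0 wr:2>

issued = [0, 1, 2]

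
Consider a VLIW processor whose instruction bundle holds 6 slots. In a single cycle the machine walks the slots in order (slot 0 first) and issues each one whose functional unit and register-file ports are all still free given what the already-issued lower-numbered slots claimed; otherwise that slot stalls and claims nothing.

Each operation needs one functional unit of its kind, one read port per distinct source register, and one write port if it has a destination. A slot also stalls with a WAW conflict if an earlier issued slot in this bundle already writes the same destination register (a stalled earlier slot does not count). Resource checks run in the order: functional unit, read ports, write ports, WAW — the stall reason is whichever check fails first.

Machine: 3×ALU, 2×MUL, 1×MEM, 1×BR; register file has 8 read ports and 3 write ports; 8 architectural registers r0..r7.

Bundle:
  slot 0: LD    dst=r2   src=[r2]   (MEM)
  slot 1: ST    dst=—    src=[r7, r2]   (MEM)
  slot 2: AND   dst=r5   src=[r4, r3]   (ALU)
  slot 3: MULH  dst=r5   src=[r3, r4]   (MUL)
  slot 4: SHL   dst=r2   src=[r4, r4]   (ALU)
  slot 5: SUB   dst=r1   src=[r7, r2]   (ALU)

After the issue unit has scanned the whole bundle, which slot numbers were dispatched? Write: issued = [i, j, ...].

issued = [0, 2, 5]

  0. MEM→r2 ⇒ go  {3A/2Mu/0Ld/1B | 7r 2w}
  1. MEM ⇒ no(FU)  {3A/2Mu/0Ld/1B | 7r 2w}
  2. ALU→r5 ⇒ go  {2A/2Mu/0Ld/1B | 5r 1w}
  3. MUL→r5 ⇒ no(WAW)  {2A/2Mu/0Ld/1B | 5r 1w}
  4. ALU→r2 ⇒ no(WAW)  {2A/2Mu/0Ld/1B | 5r 1w}
  5. ALU→r1 ⇒ go  {1A/2Mu/0Ld/1B | 3r 0w}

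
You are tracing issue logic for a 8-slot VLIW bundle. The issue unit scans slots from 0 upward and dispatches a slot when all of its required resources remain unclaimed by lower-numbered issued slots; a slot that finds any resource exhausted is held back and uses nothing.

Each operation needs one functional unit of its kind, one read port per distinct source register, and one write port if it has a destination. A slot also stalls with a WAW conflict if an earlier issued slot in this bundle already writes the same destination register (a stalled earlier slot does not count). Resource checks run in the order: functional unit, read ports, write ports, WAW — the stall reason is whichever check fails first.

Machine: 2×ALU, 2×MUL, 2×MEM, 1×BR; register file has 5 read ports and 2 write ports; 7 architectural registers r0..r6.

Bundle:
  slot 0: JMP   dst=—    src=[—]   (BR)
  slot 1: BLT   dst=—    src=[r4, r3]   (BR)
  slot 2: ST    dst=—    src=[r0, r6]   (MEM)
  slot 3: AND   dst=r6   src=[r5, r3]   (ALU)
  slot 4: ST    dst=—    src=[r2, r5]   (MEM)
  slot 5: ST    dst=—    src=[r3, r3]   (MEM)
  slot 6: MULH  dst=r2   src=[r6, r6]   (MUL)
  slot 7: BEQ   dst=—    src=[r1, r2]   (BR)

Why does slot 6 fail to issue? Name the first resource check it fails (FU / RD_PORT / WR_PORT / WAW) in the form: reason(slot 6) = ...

reason(slot 6) = RD_PORT

slot 0 (BR): ISSUE — free A2,Mu2,Ld2,B0 rp5 wp2
slot 1 (BR): stall FU — free A2,Mu2,Ld2,B0 rp5 wp2
slot 2 (MEM): ISSUE — free A2,Mu2,Ld1,B0 rp3 wp2
slot 3 (ALU): ISSUE — free A1,Mu2,Ld1,B0 rp1 wp1
slot 4 (MEM): stall RD_PORT — free A1,Mu2,Ld1,B0 rp1 wp1
slot 5 (MEM): ISSUE — free A1,Mu2,Ld0,B0 rp0 wp1
slot 6 (MUL): stall RD_PORT — free A1,Mu2,Ld0,B0 rp0 wp1
slot 7 (BR): stall FU — free A1,Mu2,Ld0,B0 rp0 wp1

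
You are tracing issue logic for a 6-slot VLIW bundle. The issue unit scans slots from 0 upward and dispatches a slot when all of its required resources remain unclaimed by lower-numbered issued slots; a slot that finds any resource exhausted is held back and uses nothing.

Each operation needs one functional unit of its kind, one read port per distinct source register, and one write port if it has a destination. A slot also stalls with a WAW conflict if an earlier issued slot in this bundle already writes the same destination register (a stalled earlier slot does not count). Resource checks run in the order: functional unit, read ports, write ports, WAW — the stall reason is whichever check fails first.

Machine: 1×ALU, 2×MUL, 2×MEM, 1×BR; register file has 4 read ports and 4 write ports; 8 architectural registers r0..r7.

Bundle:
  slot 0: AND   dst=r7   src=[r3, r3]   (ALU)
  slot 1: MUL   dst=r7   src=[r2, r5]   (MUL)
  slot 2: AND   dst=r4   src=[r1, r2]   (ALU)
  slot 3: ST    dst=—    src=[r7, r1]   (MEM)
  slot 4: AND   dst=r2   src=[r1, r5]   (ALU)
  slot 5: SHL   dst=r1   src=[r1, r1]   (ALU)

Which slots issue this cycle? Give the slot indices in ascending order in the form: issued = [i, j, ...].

(0) want 1×ALU +1rd +1wr — yes → AL0|MU2|ME2|BR1|rd3|wr3
(1) want 1×MUL +2rd +1wr — WAW → AL0|MU2|ME2|BR1|rd3|wr3
(2) want 1×ALU +2rd +1wr — FU → AL0|MU2|ME2|BR1|rd3|wr3
(3) want 1×MEM +2rd +0wr — yes → AL0|MU2|ME1|BR1|rd1|wr3
(4) want 1×ALU +2rd +1wr — FU → AL0|MU2|ME1|BR1|rd1|wr3
(5) want 1×ALU +1rd +1wr — FU → AL0|MU2|ME1|BR1|rd1|wr3

issued = [0, 3]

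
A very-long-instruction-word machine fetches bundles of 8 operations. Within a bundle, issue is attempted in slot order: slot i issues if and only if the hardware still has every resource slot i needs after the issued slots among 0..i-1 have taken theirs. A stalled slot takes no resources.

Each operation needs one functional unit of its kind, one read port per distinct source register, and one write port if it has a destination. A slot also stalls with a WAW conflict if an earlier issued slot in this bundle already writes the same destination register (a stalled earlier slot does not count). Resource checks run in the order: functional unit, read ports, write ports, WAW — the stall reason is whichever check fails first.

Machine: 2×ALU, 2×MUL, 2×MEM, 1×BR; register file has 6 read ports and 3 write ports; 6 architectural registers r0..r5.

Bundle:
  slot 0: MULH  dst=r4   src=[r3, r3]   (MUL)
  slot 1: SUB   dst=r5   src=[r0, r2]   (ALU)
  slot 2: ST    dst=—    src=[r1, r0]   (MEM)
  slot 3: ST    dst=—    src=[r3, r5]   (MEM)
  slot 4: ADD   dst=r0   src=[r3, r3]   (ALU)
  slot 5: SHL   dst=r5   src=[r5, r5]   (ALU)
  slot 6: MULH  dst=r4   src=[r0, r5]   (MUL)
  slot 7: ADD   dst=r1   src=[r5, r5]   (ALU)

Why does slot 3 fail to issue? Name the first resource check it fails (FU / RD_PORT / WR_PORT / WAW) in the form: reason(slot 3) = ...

[0] MUL needs rd=1 wr=1: ok; after: ALU=2 MUL=1 MEM=2 BR=1, R=5, W=2
[1] ALU needs rd=2 wr=1: ok; after: ALU=1 MUL=1 MEM=2 BR=1, R=3, W=1
[2] MEM needs rd=2 wr=0: ok; after: ALU=1 MUL=1 MEM=1 BR=1, R=1, W=1
[3] MEM needs rd=2 wr=0: RD_PORT; after: ALU=1 MUL=1 MEM=1 BR=1, R=1, W=1
[4] ALU needs rd=1 wr=1: ok; after: ALU=0 MUL=1 MEM=1 BR=1, R=0, W=0
[5] ALU needs rd=1 wr=1: FU; after: ALU=0 MUL=1 MEM=1 BR=1, R=0, W=0
[6] MUL needs rd=2 wr=1: RD_PORT; after: ALU=0 MUL=1 MEM=1 BR=1, R=0, W=0
[7] ALU needs rd=1 wr=1: FU; after: ALU=0 MUL=1 MEM=1 BR=1, R=0, W=0

reason(slot 3) = RD_PORT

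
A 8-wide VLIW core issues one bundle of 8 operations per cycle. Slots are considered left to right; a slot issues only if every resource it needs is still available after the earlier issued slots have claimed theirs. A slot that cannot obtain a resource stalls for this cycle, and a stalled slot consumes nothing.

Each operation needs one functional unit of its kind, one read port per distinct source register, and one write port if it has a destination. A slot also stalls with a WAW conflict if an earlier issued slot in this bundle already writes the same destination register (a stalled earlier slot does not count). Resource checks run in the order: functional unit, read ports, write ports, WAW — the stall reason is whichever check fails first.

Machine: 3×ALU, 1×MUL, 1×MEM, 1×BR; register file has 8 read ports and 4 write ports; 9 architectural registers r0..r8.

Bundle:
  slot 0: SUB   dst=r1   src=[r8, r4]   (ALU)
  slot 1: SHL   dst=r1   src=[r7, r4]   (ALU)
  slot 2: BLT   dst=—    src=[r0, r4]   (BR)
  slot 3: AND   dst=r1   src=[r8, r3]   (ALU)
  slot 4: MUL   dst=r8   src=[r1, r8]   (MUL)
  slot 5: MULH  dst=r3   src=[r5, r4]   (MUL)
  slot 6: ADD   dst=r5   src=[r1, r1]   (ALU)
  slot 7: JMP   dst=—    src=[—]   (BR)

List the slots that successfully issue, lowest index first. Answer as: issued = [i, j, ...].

issued = [0, 2, 4, 6]

  0. ALU→r1 ⇒ go  {2A/1Mu/1Ld/1B | 6r 3w}
  1. ALU→r1 ⇒ no(WAW)  {2A/1Mu/1Ld/1B | 6r 3w}
  2. BR ⇒ go  {2A/1Mu/1Ld/0B | 4r 3w}
  3. ALU→r1 ⇒ no(WAW)  {2A/1Mu/1Ld/0B | 4r 3w}
  4. MUL→r8 ⇒ go  {2A/0Mu/1Ld/0B | 2r 2w}
  5. MUL→r3 ⇒ no(FU)  {2A/0Mu/1Ld/0B | 2r 2w}
  6. ALU→r5 ⇒ go  {1A/0Mu/1Ld/0B | 1r 1w}
  7. BR ⇒ no(FU)  {1A/0Mu/1Ld/0B | 1r 1w}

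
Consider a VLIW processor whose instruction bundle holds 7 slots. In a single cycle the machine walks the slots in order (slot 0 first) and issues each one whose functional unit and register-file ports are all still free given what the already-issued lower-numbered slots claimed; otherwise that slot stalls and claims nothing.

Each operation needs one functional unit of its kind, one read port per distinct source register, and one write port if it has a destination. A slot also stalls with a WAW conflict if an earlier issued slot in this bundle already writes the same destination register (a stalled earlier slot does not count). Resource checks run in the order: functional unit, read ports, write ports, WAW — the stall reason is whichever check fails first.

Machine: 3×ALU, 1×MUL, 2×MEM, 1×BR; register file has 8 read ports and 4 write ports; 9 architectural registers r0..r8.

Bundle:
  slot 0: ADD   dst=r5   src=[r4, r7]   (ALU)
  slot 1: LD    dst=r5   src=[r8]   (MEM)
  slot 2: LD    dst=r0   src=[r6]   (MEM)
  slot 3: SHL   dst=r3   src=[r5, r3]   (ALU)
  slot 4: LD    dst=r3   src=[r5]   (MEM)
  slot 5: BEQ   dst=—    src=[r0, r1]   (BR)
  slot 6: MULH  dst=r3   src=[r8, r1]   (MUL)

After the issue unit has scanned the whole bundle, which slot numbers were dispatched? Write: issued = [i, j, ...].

issued = [0, 2, 3, 5]

  0. ALU→r5 ⇒ go  {2A/1Mu/2Ld/1B | 6r 3w}
  1. MEM→r5 ⇒ no(WAW)  {2A/1Mu/2Ld/1B | 6r 3w}
  2. MEM→r0 ⇒ go  {2A/1Mu/1Ld/1B | 5r 2w}
  3. ALU→r3 ⇒ go  {1A/1Mu/1Ld/1B | 3r 1w}
  4. MEM→r3 ⇒ no(WAW)  {1A/1Mu/1Ld/1B | 3r 1w}
  5. BR ⇒ go  {1A/1Mu/1Ld/0B | 1r 1w}
  6. MUL→r3 ⇒ no(RD_PORT)  {1A/1Mu/1Ld/0B | 1r 1w}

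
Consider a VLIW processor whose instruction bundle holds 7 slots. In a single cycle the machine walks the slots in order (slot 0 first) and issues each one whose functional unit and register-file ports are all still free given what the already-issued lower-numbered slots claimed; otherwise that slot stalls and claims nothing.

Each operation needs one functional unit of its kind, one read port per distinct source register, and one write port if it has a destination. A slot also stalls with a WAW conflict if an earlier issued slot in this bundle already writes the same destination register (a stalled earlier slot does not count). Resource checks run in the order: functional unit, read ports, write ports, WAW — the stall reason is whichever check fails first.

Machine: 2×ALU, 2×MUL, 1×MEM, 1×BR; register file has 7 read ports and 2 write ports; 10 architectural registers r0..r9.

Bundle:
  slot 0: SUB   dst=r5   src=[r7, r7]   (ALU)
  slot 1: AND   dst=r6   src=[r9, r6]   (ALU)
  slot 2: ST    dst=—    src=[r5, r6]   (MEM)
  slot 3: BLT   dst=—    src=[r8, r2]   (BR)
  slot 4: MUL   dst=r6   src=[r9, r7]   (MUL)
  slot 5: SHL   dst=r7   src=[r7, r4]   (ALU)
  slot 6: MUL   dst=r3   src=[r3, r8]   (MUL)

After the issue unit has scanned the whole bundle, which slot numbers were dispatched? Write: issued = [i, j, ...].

issued = [0, 1, 2, 3]

#0 ALU src=r7,r7 dispatched  <A:1 Mu:2 Ld:1 B:1 rd:6 wr:1>
#1 ALU src=r9,r6 dispatched  <A:0 Mu:2 Ld:1 B:1 rd:4 wr:0>
#2 MEM src=r5,r6 dispatched  <A:0 Mu:2 Ld:0 B:1 rd:2 wr:0>
#3 BR src=r8,r2 dispatched  <A:0 Mu:2 Ld:0 B:0 rd:0 wr:0>
#4 MUL src=r9,r7 held:RD_PORT  <A:0 Mu:2 Ld:0 B:0 rd:0 wr:0>
#5 ALU src=r7,r4 held:FU  <A:0 Mu:2 Ld:0 B:0 rd:0 wr:0>
#6 MUL src=r3,r8 held:RD_PORT  <A:0 Mu:2 Ld:0 B:0 rd:0 wr:0>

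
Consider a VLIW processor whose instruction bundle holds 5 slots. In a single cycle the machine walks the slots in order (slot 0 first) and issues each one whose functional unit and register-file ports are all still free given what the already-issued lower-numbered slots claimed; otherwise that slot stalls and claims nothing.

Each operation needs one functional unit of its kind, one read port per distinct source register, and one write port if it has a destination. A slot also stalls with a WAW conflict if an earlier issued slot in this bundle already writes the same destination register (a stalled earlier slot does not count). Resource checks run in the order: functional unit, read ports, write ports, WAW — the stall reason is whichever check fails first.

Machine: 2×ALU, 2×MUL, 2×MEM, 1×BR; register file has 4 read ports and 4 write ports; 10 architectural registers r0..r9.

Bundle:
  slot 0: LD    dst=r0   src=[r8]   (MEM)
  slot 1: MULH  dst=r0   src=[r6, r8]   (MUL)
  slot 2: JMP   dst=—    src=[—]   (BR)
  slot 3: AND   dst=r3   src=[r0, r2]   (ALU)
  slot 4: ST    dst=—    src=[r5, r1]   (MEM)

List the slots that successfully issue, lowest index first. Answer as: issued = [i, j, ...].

issued = [0, 2, 3]

  0. MEM→r0 ⇒ go  {2A/2Mu/1Ld/1B | 3r 3w}
  1. MUL→r0 ⇒ no(WAW)  {2A/2Mu/1Ld/1B | 3r 3w}
  2. BR ⇒ go  {2A/2Mu/1Ld/0B | 3r 3w}
  3. ALU→r3 ⇒ go  {1A/2Mu/1Ld/0B | 1r 2w}
  4. MEM ⇒ no(RD_PORT)  {1A/2Mu/1Ld/0B | 1r 2w}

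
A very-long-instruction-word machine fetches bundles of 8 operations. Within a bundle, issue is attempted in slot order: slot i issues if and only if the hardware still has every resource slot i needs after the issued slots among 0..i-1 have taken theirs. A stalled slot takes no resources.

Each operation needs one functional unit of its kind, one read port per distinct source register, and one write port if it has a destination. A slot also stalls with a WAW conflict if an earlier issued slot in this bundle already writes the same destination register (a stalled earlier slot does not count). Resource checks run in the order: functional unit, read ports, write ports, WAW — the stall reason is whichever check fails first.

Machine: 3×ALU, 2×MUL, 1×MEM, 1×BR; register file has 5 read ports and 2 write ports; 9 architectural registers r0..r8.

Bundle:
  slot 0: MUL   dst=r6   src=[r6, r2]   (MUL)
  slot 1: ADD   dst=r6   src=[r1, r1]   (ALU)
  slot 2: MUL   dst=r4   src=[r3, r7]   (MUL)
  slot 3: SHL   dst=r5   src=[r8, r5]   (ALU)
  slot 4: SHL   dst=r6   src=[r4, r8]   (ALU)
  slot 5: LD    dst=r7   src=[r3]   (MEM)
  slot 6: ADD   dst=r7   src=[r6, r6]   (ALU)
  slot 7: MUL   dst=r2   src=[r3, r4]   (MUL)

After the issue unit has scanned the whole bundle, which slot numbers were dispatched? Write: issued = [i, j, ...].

issued = [0, 2]

#0 MUL src=r6,r2 dispatched  <A:3 Mu:1 Ld:1 B:1 rd:3 wr:1>
#1 ALU src=r1,r1 held:WAW  <A:3 Mu:1 Ld:1 B:1 rd:3 wr:1>
#2 MUL src=r3,r7 dispatched  <A:3 Mu:0 Ld:1 B:1 rd:1 wr:0>
#3 ALU src=r8,r5 held:RD_PORT  <A:3 Mu:0 Ld:1 B:1 rd:1 wr:0>
#4 ALU src=r4,r8 held:RD_PORT  <A:3 Mu:0 Ld:1 B:1 rd:1 wr:0>
#5 MEM src=r3 held:WR_PORT  <A:3 Mu:0 Ld:1 B:1 rd:1 wr:0>
#6 ALU src=r6,r6 held:WR_PORT  <A:3 Mu:0 Ld:1 B:1 rd:1 wr:0>
#7 MUL src=r3,r4 held:FU  <A:3 Mu:0 Ld:1 B:1 rd:1 wr:0>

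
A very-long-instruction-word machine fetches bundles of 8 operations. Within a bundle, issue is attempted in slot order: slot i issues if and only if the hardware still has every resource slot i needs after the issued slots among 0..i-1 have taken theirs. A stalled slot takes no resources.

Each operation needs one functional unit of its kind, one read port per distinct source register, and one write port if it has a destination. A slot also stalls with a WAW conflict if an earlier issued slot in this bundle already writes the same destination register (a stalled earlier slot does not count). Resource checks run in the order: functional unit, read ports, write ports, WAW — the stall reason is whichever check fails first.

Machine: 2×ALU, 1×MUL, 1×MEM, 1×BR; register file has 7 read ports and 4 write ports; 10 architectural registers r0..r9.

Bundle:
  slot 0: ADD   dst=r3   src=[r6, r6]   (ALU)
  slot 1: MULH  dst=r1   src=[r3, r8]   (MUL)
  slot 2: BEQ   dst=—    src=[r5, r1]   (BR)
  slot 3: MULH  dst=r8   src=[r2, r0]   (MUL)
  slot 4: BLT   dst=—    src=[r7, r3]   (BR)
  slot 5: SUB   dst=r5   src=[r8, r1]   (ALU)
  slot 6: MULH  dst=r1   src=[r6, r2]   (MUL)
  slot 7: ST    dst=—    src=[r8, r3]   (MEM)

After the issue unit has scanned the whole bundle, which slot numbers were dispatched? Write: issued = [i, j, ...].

issued = [0, 1, 2, 5]

[0] ALU needs rd=1 wr=1: ok; after: ALU=1 MUL=1 MEM=1 BR=1, R=6, W=3
[1] MUL needs rd=2 wr=1: ok; after: ALU=1 MUL=0 MEM=1 BR=1, R=4, W=2
[2] BR needs rd=2 wr=0: ok; after: ALU=1 MUL=0 MEM=1 BR=0, R=2, W=2
[3] MUL needs rd=2 wr=1: FU; after: ALU=1 MUL=0 MEM=1 BR=0, R=2, W=2
[4] BR needs rd=2 wr=0: FU; after: ALU=1 MUL=0 MEM=1 BR=0, R=2, W=2
[5] ALU needs rd=2 wr=1: ok; after: ALU=0 MUL=0 MEM=1 BR=0, R=0, W=1
[6] MUL needs rd=2 wr=1: FU; after: ALU=0 MUL=0 MEM=1 BR=0, R=0, W=1
[7] MEM needs rd=2 wr=0: RD_PORT; after: ALU=0 MUL=0 MEM=1 BR=0, R=0, W=1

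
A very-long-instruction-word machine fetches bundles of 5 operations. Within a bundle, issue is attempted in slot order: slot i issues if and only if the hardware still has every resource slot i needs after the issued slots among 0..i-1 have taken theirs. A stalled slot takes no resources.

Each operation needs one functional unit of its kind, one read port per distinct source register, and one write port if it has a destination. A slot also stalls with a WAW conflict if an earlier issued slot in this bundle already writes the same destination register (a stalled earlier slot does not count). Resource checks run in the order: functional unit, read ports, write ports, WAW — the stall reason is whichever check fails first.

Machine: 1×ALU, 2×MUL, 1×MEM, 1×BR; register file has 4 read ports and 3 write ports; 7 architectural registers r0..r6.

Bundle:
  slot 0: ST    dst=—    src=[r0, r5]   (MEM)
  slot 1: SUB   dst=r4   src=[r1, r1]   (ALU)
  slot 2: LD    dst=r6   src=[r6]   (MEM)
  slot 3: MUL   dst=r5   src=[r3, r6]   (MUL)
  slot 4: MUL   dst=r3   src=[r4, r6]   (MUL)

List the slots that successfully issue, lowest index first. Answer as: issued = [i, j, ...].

issued = [0, 1]

  0. MEM ⇒ go  {1A/2Mu/0Ld/1B | 2r 3w}
  1. ALU→r4 ⇒ go  {0A/2Mu/0Ld/1B | 1r 2w}
  2. MEM→r6 ⇒ no(FU)  {0A/2Mu/0Ld/1B | 1r 2w}
  3. MUL→r5 ⇒ no(RD_PORT)  {0A/2Mu/0Ld/1B | 1r 2w}
  4. MUL→r3 ⇒ no(RD_PORT)  {0A/2Mu/0Ld/1B | 1r 2w}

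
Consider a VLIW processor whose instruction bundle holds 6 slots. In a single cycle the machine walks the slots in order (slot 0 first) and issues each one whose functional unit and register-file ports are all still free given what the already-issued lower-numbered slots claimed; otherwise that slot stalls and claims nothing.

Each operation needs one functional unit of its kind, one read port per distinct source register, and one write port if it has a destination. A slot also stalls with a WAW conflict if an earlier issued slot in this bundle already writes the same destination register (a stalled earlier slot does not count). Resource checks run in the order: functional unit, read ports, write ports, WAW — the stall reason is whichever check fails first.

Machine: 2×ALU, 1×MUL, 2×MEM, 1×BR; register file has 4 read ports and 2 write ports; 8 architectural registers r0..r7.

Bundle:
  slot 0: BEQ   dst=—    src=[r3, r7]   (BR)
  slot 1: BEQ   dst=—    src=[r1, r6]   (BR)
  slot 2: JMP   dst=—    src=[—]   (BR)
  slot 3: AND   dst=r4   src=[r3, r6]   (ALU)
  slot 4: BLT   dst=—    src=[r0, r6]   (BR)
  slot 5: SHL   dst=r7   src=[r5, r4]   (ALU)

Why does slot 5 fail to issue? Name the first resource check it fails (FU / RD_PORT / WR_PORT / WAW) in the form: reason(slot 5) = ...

  0. BR ⇒ go  {2A/1Mu/2Ld/0B | 2r 2w}
  1. BR ⇒ no(FU)  {2A/1Mu/2Ld/0B | 2r 2w}
  2. BR ⇒ no(FU)  {2A/1Mu/2Ld/0B | 2r 2w}
  3. ALU→r4 ⇒ go  {1A/1Mu/2Ld/0B | 0r 1w}
  4. BR ⇒ no(FU)  {1A/1Mu/2Ld/0B | 0r 1w}
  5. ALU→r7 ⇒ no(RD_PORT)  {1A/1Mu/2Ld/0B | 0r 1w}

reason(slot 5) = RD_PORT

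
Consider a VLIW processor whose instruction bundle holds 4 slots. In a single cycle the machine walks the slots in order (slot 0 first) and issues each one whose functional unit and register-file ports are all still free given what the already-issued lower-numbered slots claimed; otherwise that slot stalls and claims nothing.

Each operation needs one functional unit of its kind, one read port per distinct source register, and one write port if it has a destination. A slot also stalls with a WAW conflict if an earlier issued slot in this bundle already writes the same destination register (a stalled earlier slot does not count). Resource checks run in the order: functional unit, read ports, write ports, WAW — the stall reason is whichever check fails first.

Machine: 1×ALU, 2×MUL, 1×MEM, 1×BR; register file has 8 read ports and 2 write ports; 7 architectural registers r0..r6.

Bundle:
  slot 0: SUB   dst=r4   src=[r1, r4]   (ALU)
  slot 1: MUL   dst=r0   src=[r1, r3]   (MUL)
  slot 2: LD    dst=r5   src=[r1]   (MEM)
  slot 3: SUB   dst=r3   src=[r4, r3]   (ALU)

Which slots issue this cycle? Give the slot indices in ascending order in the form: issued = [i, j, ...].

[0] ALU needs rd=2 wr=1: ok; after: ALU=0 MUL=2 MEM=1 BR=1, R=6, W=1
[1] MUL needs rd=2 wr=1: ok; after: ALU=0 MUL=1 MEM=1 BR=1, R=4, W=0
[2] MEM needs rd=1 wr=1: WR_PORT; after: ALU=0 MUL=1 MEM=1 BR=1, R=4, W=0
[3] ALU needs rd=2 wr=1: FU; after: ALU=0 MUL=1 MEM=1 BR=1, R=4, W=0

issued = [0, 1]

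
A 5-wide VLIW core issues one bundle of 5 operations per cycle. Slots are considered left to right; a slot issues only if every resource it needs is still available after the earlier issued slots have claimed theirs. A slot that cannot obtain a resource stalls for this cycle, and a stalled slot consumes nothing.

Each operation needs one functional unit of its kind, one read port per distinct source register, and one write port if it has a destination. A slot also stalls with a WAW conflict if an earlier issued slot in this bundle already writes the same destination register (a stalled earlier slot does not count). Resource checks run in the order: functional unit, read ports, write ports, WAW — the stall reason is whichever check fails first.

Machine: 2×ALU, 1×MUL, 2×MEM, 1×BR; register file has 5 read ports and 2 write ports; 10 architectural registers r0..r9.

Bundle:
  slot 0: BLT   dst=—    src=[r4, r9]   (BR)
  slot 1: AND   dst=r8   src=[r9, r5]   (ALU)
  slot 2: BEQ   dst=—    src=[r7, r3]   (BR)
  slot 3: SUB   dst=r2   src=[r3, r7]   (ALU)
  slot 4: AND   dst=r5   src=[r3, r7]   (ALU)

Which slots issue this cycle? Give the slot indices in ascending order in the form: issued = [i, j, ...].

  0. BR ⇒ go  {2A/1Mu/2Ld/0B | 3r 2w}
  1. ALU→r8 ⇒ go  {1A/1Mu/2Ld/0B | 1r 1w}
  2. BR ⇒ no(FU)  {1A/1Mu/2Ld/0B | 1r 1w}
  3. ALU→r2 ⇒ no(RD_PORT)  {1A/1Mu/2Ld/0B | 1r 1w}
  4. ALU→r5 ⇒ no(RD_PORT)  {1A/1Mu/2Ld/0B | 1r 1w}

issued = [0, 1]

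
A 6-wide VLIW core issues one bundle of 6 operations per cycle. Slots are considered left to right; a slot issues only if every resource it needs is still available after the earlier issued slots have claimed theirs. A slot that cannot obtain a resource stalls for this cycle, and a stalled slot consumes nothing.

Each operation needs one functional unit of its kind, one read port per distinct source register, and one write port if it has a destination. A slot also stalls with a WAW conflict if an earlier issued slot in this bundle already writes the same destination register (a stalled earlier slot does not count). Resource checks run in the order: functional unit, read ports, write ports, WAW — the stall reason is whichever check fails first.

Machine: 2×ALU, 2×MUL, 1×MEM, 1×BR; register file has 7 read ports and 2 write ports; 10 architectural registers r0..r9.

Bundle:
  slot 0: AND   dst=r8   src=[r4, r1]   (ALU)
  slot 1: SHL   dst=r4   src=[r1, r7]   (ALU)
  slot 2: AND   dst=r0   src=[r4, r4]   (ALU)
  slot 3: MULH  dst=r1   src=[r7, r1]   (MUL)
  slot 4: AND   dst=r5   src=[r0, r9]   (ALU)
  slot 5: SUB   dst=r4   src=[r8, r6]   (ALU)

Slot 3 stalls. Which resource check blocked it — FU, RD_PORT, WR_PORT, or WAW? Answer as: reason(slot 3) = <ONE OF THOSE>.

reason(slot 3) = WR_PORT

slot 0 (ALU): ISSUE — free A1,Mu2,Ld1,B1 rp5 wp1
slot 1 (ALU): ISSUE — free A0,Mu2,Ld1,B1 rp3 wp0
slot 2 (ALU): stall FU — free A0,Mu2,Ld1,B1 rp3 wp0
slot 3 (MUL): stall WR_PORT — free A0,Mu2,Ld1,B1 rp3 wp0
slot 4 (ALU): stall FU — free A0,Mu2,Ld1,B1 rp3 wp0
slot 5 (ALU): stall FU — free A0,Mu2,Ld1,B1 rp3 wp0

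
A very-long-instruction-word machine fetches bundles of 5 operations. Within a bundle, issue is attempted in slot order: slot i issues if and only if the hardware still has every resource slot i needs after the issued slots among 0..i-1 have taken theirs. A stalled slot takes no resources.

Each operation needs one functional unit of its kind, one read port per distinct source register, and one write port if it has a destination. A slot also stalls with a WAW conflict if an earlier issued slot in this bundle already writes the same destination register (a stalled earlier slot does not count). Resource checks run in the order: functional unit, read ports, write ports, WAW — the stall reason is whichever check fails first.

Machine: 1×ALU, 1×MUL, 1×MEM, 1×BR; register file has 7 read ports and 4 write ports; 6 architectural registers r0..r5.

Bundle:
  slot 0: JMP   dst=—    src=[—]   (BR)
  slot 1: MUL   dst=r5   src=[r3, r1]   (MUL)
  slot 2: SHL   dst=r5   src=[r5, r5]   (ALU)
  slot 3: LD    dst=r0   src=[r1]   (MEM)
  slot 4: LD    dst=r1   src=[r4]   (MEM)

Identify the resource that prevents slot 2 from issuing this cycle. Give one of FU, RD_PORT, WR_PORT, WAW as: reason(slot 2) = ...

  0. BR ⇒ go  {1A/1Mu/1Ld/0B | 7r 4w}
  1. MUL→r5 ⇒ go  {1A/0Mu/1Ld/0B | 5r 3w}
  2. ALU→r5 ⇒ no(WAW)  {1A/0Mu/1Ld/0B | 5r 3w}
  3. MEM→r0 ⇒ go  {1A/0Mu/0Ld/0B | 4r 2w}
  4. MEM→r1 ⇒ no(FU)  {1A/0Mu/0Ld/0B | 4r 2w}

reason(slot 2) = WAW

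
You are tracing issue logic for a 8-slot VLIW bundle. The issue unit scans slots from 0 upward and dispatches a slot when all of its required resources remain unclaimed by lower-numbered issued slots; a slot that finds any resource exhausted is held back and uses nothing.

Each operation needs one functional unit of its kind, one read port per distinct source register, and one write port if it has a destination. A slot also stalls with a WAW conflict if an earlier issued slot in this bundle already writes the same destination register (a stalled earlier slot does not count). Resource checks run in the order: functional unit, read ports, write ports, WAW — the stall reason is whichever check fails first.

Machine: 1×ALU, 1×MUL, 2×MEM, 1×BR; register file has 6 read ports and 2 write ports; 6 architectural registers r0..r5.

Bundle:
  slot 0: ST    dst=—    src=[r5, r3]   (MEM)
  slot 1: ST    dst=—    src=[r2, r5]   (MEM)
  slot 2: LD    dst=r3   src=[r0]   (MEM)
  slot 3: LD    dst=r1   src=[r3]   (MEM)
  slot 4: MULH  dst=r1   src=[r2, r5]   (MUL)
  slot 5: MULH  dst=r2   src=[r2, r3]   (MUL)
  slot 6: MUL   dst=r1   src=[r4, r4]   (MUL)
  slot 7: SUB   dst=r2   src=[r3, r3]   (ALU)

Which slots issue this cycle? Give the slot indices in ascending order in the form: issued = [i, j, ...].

issued = [0, 1, 4]

slot 0 (MEM): ISSUE — free A1,Mu1,Ld1,B1 rp4 wp2
slot 1 (MEM): ISSUE — free A1,Mu1,Ld0,B1 rp2 wp2
slot 2 (MEM): stall FU — free A1,Mu1,Ld0,B1 rp2 wp2
slot 3 (MEM): stall FU — free A1,Mu1,Ld0,B1 rp2 wp2
slot 4 (MUL): ISSUE — free A1,Mu0,Ld0,B1 rp0 wp1
slot 5 (MUL): stall FU — free A1,Mu0,Ld0,B1 rp0 wp1
slot 6 (MUL): stall FU — free A1,Mu0,Ld0,B1 rp0 wp1
slot 7 (ALU): stall RD_PORT — free A1,Mu0,Ld0,B1 rp0 wp1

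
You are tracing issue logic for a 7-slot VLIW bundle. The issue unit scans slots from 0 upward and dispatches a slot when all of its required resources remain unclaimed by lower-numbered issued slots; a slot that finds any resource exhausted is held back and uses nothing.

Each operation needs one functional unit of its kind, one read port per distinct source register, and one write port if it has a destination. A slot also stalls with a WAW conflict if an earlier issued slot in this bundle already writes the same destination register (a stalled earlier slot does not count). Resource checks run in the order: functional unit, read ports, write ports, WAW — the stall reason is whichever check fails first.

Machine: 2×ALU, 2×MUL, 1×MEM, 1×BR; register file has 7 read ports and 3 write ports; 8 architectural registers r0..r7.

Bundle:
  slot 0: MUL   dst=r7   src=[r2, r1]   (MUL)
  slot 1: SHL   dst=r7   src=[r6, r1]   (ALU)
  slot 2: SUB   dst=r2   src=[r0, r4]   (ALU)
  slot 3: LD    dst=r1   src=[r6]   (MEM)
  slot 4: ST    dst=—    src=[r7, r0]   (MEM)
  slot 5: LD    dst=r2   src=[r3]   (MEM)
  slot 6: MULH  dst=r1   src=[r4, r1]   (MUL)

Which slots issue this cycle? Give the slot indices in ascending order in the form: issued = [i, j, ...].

slot 0 (MUL): ISSUE — free A2,Mu1,Ld1,B1 rp5 wp2
slot 1 (ALU): stall WAW — free A2,Mu1,Ld1,B1 rp5 wp2
slot 2 (ALU): ISSUE — free A1,Mu1,Ld1,B1 rp3 wp1
slot 3 (MEM): ISSUE — free A1,Mu1,Ld0,B1 rp2 wp0
slot 4 (MEM): stall FU — free A1,Mu1,Ld0,B1 rp2 wp0
slot 5 (MEM): stall FU — free A1,Mu1,Ld0,B1 rp2 wp0
slot 6 (MUL): stall WR_PORT — free A1,Mu1,Ld0,B1 rp2 wp0

issued = [0, 2, 3]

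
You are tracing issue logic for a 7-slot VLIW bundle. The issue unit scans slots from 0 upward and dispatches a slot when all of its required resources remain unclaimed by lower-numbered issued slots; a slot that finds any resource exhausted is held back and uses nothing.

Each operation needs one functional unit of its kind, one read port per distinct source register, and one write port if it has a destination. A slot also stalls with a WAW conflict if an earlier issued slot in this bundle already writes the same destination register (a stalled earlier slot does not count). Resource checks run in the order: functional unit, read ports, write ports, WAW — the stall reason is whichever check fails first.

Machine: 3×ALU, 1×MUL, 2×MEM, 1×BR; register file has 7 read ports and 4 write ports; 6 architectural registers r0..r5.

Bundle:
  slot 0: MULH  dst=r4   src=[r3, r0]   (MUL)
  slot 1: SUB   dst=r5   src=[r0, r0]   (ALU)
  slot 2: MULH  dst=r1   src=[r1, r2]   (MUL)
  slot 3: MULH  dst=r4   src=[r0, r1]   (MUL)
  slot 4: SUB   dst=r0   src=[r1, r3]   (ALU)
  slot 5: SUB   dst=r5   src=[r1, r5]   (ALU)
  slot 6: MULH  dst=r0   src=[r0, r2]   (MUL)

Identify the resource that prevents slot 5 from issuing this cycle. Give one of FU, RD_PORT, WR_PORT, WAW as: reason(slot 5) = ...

reason(slot 5) = WAW

#0 MUL src=r3,r0 dispatched  <A:3 Mu:0 Ld:2 B:1 rd:5 wr:3>
#1 ALU src=r0,r0 dispatched  <A:2 Mu:0 Ld:2 B:1 rd:4 wr:2>
#2 MUL src=r1,r2 held:FU  <A:2 Mu:0 Ld:2 B:1 rd:4 wr:2>
#3 MUL src=r0,r1 held:FU  <A:2 Mu:0 Ld:2 B:1 rd:4 wr:2>
#4 ALU src=r1,r3 dispatched  <A:1 Mu:0 Ld:2 B:1 rd:2 wr:1>
#5 ALU src=r1,r5 held:WAW  <A:1 Mu:0 Ld:2 B:1 rd:2 wr:1>
#6 MUL src=r0,r2 held:FU  <A:1 Mu:0 Ld:2 B:1 rd:2 wr:1>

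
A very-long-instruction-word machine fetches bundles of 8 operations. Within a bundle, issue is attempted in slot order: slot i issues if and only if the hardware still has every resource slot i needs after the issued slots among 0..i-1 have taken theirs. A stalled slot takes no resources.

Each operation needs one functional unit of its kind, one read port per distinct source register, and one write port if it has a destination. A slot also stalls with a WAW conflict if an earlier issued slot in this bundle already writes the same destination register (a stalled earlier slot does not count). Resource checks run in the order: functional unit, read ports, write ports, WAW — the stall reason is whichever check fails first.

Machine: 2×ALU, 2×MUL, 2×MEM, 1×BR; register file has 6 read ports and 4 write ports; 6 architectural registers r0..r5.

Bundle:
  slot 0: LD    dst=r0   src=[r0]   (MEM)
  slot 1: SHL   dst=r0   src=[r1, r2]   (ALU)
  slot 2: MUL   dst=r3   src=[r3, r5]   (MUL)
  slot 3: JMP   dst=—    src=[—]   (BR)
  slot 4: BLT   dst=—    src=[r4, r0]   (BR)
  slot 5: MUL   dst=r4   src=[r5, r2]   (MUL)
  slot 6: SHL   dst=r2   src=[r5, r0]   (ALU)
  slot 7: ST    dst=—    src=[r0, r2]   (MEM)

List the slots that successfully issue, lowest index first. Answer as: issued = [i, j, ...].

issued = [0, 2, 3, 5]

[0] MEM needs rd=1 wr=1: ok; after: ALU=2 MUL=2 MEM=1 BR=1, R=5, W=3
[1] ALU needs rd=2 wr=1: WAW; after: ALU=2 MUL=2 MEM=1 BR=1, R=5, W=3
[2] MUL needs rd=2 wr=1: ok; after: ALU=2 MUL=1 MEM=1 BR=1, R=3, W=2
[3] BR needs rd=0 wr=0: ok; after: ALU=2 MUL=1 MEM=1 BR=0, R=3, W=2
[4] BR needs rd=2 wr=0: FU; after: ALU=2 MUL=1 MEM=1 BR=0, R=3, W=2
[5] MUL needs rd=2 wr=1: ok; after: ALU=2 MUL=0 MEM=1 BR=0, R=1, W=1
[6] ALU needs rd=2 wr=1: RD_PORT; after: ALU=2 MUL=0 MEM=1 BR=0, R=1, W=1
[7] MEM needs rd=2 wr=0: RD_PORT; after: ALU=2 MUL=0 MEM=1 BR=0, R=1, W=1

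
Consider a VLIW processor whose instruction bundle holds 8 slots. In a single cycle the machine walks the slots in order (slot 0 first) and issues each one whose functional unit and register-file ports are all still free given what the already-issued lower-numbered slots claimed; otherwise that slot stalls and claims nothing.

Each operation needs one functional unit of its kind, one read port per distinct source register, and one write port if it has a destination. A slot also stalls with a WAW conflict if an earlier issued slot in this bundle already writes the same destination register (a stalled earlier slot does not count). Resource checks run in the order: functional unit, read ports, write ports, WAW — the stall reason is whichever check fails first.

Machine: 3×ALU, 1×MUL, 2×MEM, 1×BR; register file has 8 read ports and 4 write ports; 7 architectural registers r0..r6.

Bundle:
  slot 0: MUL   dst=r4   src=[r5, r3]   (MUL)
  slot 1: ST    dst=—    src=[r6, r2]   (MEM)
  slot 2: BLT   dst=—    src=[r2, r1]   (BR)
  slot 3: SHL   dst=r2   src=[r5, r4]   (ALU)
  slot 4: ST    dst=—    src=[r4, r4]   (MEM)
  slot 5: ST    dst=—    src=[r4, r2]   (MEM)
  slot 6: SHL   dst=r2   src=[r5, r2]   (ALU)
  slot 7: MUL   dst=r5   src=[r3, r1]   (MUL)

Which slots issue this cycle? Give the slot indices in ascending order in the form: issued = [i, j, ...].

[0] MUL needs rd=2 wr=1: ok; after: ALU=3 MUL=0 MEM=2 BR=1, R=6, W=3
[1] MEM needs rd=2 wr=0: ok; after: ALU=3 MUL=0 MEM=1 BR=1, R=4, W=3
[2] BR needs rd=2 wr=0: ok; after: ALU=3 MUL=0 MEM=1 BR=0, R=2, W=3
[3] ALU needs rd=2 wr=1: ok; after: ALU=2 MUL=0 MEM=1 BR=0, R=0, W=2
[4] MEM needs rd=1 wr=0: RD_PORT; after: ALU=2 MUL=0 MEM=1 BR=0, R=0, W=2
[5] MEM needs rd=2 wr=0: RD_PORT; after: ALU=2 MUL=0 MEM=1 BR=0, R=0, W=2
[6] ALU needs rd=2 wr=1: RD_PORT; after: ALU=2 MUL=0 MEM=1 BR=0, R=0, W=2
[7] MUL needs rd=2 wr=1: FU; after: ALU=2 MUL=0 MEM=1 BR=0, R=0, W=2

issued = [0, 1, 2, 3]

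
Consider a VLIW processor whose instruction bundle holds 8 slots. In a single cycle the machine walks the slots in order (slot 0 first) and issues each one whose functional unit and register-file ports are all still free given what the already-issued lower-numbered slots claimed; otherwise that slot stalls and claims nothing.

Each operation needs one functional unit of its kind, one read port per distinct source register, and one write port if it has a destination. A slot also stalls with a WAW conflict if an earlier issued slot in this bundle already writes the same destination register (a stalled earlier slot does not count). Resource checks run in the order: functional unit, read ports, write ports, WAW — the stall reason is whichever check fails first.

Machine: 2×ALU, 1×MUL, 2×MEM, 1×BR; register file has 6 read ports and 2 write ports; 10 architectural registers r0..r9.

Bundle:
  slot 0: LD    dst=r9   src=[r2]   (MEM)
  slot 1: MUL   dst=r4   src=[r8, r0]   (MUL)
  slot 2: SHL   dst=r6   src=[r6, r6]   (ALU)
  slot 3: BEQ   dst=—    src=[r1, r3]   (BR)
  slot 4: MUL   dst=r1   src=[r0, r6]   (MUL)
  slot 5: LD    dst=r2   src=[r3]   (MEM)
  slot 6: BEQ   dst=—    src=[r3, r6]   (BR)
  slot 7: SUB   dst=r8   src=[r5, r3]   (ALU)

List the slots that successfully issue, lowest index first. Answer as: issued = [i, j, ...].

issued = [0, 1, 3]

(0) want 1×MEM +1rd +1wr — yes → AL2|MU1|ME1|BR1|rd5|wr1
(1) want 1×MUL +2rd +1wr — yes → AL2|MU0|ME1|BR1|rd3|wr0
(2) want 1×ALU +1rd +1wr — WR_PORT → AL2|MU0|ME1|BR1|rd3|wr0
(3) want 1×BR +2rd +0wr — yes → AL2|MU0|ME1|BR0|rd1|wr0
(4) want 1×MUL +2rd +1wr — FU → AL2|MU0|ME1|BR0|rd1|wr0
(5) want 1×MEM +1rd +1wr — WR_PORT → AL2|MU0|ME1|BR0|rd1|wr0
(6) want 1×BR +2rd +0wr — FU → AL2|MU0|ME1|BR0|rd1|wr0
(7) want 1×ALU +2rd +1wr — RD_PORT → AL2|MU0|ME1|BR0|rd1|wr0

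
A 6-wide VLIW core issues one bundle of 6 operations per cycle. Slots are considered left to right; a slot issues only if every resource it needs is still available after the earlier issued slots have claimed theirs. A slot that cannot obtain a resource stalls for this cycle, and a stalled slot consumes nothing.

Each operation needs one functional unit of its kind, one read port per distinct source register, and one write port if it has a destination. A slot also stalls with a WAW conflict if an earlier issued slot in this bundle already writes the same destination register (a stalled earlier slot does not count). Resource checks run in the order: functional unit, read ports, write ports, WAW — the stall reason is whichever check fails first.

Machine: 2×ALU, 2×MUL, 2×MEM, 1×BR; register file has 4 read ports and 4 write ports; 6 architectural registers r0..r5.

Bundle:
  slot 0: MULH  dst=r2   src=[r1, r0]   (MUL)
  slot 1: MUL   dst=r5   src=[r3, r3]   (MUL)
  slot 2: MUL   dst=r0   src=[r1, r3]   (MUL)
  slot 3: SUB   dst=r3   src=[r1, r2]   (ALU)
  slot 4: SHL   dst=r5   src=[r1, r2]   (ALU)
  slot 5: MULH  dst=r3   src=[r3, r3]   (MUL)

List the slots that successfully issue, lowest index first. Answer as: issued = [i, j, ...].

#0 MUL src=r1,r0 dispatched  <A:2 Mu:1 Ld:2 B:1 rd:2 wr:3>
#1 MUL src=r3,r3 dispatched  <A:2 Mu:0 Ld:2 B:1 rd:1 wr:2>
#2 MUL src=r1,r3 held:FU  <A:2 Mu:0 Ld:2 B:1 rd:1 wr:2>
#3 ALU src=r1,r2 held:RD_PORT  <A:2 Mu:0 Ld:2 B:1 rd:1 wr:2>
#4 ALU src=r1,r2 held:RD_PORT  <A:2 Mu:0 Ld:2 B:1 rd:1 wr:2>
#5 MUL src=r3,r3 held:FU  <A:2 Mu:0 Ld:2 B:1 rd:1 wr:2>

issued = [0, 1]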